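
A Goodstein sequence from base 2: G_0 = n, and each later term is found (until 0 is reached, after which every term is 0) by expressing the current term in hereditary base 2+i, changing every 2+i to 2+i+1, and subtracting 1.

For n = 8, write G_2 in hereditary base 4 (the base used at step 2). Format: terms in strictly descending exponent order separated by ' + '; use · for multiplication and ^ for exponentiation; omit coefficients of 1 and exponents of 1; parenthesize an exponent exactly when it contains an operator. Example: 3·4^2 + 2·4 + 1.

2·4^4 + 2·4^2 + 2·4 + 1

[0] 8 ≡ 2^(2 + 1) (base 2). Lift 3: 81. −1: 80.
[1] 80 ≡ 2·3^3 + 2·3^2 + 2·3 + 2 (base 3). Lift 4: 554. −1: 553.
[2] 553 ≡ 2·4^4 + 2·4^2 + 2·4 + 1 (base 4). Lift 5: 6311. −1: 6310.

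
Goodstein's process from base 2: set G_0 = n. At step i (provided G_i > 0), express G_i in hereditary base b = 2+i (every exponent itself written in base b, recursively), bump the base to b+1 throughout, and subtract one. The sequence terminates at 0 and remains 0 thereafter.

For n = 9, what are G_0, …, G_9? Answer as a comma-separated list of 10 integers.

9, 81, 1023, 9842, 140743, 2471826, 50333399, 1162263921, 30000003325, 855935016215

base 2: 9 = 2^(2 + 1) + 1; at 3: 3^(3 + 1) + 1 = 82; next = 81
base 3: 81 = 3^(3 + 1); at 4: 4^(4 + 1) = 1024; next = 1023
base 4: 1023 = 3·4^4 + 3·4^3 + 3·4^2 + 3·4 + 3; at 5: 3·5^5 + 3·5^3 + 3·5^2 + 3·5 + 3 = 9843; next = 9842
base 5: 9842 = 3·5^5 + 3·5^3 + 3·5^2 + 3·5 + 2; at 6: 3·6^6 + 3·6^3 + 3·6^2 + 3·6 + 2 = 140744; next = 140743
base 6: 140743 = 3·6^6 + 3·6^3 + 3·6^2 + 3·6 + 1; at 7: 3·7^7 + 3·7^3 + 3·7^2 + 3·7 + 1 = 2471827; next = 2471826
base 7: 2471826 = 3·7^7 + 3·7^3 + 3·7^2 + 3·7; at 8: 3·8^8 + 3·8^3 + 3·8^2 + 3·8 = 50333400; next = 50333399
base 8: 50333399 = 3·8^8 + 3·8^3 + 3·8^2 + 2·8 + 7; at 9: 3·9^9 + 3·9^3 + 3·9^2 + 2·9 + 7 = 1162263922; next = 1162263921
base 9: 1162263921 = 3·9^9 + 3·9^3 + 3·9^2 + 2·9 + 6; at 10: 3·10^10 + 3·10^3 + 3·10^2 + 2·10 + 6 = 30000003326; next = 30000003325
base 10: 30000003325 = 3·10^10 + 3·10^3 + 3·10^2 + 2·10 + 5; at 11: 3·11^11 + 3·11^3 + 3·11^2 + 2·11 + 5 = 855935016216; next = 855935016215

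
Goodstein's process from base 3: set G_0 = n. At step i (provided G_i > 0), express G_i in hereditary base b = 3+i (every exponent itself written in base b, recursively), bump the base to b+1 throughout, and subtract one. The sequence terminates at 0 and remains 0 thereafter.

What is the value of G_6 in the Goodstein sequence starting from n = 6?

[0] 6 ≡ 2·3 (base 3). Lift 4: 8. −1: 7.
[1] 7 ≡ 4 + 3 (base 4). Lift 5: 8. −1: 7.
[2] 7 ≡ 5 + 2 (base 5). Lift 6: 8. −1: 7.
[3] 7 ≡ 6 + 1 (base 6). Lift 7: 8. −1: 7.
[4] 7 ≡ 7 (base 7). Lift 8: 8. −1: 7.
[5] 7 ≡ 7 (base 8). Lift 9: 7. −1: 6.
[6] 6 ≡ 6 (base 9). Lift 10: 6. −1: 5.

6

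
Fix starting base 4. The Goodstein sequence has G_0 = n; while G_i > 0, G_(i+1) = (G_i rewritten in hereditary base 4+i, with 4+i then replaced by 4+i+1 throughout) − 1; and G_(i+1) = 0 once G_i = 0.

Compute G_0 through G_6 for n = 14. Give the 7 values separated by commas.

14, 16, 18, 20, 21, 22, 23

base 4: 14 = 3·4 + 2; at 5: 3·5 + 2 = 17; next = 16
base 5: 16 = 3·5 + 1; at 6: 3·6 + 1 = 19; next = 18
base 6: 18 = 3·6; at 7: 3·7 = 21; next = 20
base 7: 20 = 2·7 + 6; at 8: 2·8 + 6 = 22; next = 21
base 8: 21 = 2·8 + 5; at 9: 2·9 + 5 = 23; next = 22
base 9: 22 = 2·9 + 4; at 10: 2·10 + 4 = 24; next = 23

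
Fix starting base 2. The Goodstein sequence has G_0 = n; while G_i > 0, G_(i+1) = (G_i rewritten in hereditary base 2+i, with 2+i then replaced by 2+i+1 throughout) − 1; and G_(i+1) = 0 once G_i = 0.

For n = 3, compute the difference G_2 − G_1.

G_0 = 3. HB_2(3) = 2 + 1. Bump = 4. G_1 = 3.
G_1 = 3. HB_3(3) = 3. Bump = 4. G_2 = 3.

0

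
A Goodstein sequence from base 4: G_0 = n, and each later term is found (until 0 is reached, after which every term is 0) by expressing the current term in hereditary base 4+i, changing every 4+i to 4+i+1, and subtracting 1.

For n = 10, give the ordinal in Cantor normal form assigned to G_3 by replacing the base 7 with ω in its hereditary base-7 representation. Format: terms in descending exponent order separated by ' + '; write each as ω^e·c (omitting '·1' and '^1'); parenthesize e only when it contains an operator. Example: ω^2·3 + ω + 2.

ω + 6

10 —HB4→ 2·4 + 2 —bump→ 2·5 + 2 = 12 —(−1)→ 11
11 —HB5→ 2·5 + 1 —bump→ 2·6 + 1 = 13 —(−1)→ 12
12 —HB6→ 2·6 —bump→ 2·7 = 14 —(−1)→ 13
13 —HB7→ 7 + 6 —bump→ 8 + 6 = 14 —(−1)→ 13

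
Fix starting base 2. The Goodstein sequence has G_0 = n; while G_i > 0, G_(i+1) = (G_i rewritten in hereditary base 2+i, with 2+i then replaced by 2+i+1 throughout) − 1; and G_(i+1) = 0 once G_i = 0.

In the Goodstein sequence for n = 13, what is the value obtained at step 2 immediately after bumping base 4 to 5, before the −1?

(0) 13|_2 = 2^(2 + 1) + 2^2 + 1 ↦ 3^(3 + 1) + 3^3 + 1|_3 = 109 ⇒ 108
(1) 108|_3 = 3^(3 + 1) + 3^3 ↦ 4^(4 + 1) + 4^4|_4 = 1280 ⇒ 1279
(2) 1279|_4 = 4^(4 + 1) + 3·4^3 + 3·4^2 + 3·4 + 3 ↦ 5^(5 + 1) + 3·5^3 + 3·5^2 + 3·5 + 3|_5 = 16093 ⇒ 16092

16093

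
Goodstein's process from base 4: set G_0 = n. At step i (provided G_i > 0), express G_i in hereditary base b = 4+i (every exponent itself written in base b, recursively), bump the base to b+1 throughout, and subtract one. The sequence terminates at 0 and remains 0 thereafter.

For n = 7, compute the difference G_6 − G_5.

-1

7 —HB4→ 4 + 3 —bump→ 5 + 3 = 8 —(−1)→ 7
7 —HB5→ 5 + 2 —bump→ 6 + 2 = 8 —(−1)→ 7
7 —HB6→ 6 + 1 —bump→ 7 + 1 = 8 —(−1)→ 7
7 —HB7→ 7 —bump→ 8 = 8 —(−1)→ 7
7 —HB8→ 7 —bump→ 7 = 7 —(−1)→ 6
6 —HB9→ 6 —bump→ 6 = 6 —(−1)→ 5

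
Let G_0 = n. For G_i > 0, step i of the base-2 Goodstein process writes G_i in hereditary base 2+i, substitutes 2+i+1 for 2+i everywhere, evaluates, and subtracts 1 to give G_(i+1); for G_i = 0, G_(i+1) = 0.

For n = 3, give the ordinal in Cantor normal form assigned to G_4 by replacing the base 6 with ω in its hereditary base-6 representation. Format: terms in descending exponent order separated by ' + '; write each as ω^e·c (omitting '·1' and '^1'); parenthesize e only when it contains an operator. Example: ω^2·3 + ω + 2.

step 0: 3 = 2 + 1; sub 3 for 2: 3 + 1; = 4; G_1 = 4−1 = 3
step 1: 3 = 3; sub 4 for 3: 4; = 4; G_2 = 4−1 = 3
step 2: 3 = 3; sub 5 for 4: 3; = 3; G_3 = 3−1 = 2
step 3: 2 = 2; sub 6 for 5: 2; = 2; G_4 = 2−1 = 1
step 4: 1 = 1; sub 7 for 6: 1; = 1; G_5 = 1−1 = 0

1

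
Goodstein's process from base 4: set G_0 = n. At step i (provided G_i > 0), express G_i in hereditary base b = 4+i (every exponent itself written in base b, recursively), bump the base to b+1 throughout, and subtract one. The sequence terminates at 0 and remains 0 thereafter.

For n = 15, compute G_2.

19

(0) 15|_4 = 3·4 + 3 ↦ 3·5 + 3|_5 = 18 ⇒ 17
(1) 17|_5 = 3·5 + 2 ↦ 3·6 + 2|_6 = 20 ⇒ 19
(2) 19|_6 = 3·6 + 1 ↦ 3·7 + 1|_7 = 22 ⇒ 21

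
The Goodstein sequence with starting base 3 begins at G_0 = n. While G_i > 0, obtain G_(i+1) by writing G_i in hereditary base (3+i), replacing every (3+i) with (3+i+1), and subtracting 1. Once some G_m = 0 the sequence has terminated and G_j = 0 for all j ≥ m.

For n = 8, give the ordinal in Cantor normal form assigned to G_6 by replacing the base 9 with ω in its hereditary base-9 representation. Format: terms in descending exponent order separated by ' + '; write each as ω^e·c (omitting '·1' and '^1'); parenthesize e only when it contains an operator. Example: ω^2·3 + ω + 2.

ω + 2

i=0: 8 = 2·3 + 2 (b=3); 3→4: 2·4 + 2 = 10; 10−1 = 9
i=1: 9 = 2·4 + 1 (b=4); 4→5: 2·5 + 1 = 11; 11−1 = 10
i=2: 10 = 2·5 (b=5); 5→6: 2·6 = 12; 12−1 = 11
i=3: 11 = 6 + 5 (b=6); 6→7: 7 + 5 = 12; 12−1 = 11
i=4: 11 = 7 + 4 (b=7); 7→8: 8 + 4 = 12; 12−1 = 11
i=5: 11 = 8 + 3 (b=8); 8→9: 9 + 3 = 12; 12−1 = 11
i=6: 11 = 9 + 2 (b=9); 9→10: 10 + 2 = 12; 12−1 = 11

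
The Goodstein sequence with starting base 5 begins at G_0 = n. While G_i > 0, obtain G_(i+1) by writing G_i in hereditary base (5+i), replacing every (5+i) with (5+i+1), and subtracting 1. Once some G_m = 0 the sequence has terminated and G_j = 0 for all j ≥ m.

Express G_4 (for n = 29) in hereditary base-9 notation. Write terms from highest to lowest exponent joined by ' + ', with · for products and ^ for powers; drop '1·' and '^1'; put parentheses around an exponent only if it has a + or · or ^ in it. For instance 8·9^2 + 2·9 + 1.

9^2

[0] 29 ≡ 5^2 + 4 (base 5). Lift 6: 40. −1: 39.
[1] 39 ≡ 6^2 + 3 (base 6). Lift 7: 52. −1: 51.
[2] 51 ≡ 7^2 + 2 (base 7). Lift 8: 66. −1: 65.
[3] 65 ≡ 8^2 + 1 (base 8). Lift 9: 82. −1: 81.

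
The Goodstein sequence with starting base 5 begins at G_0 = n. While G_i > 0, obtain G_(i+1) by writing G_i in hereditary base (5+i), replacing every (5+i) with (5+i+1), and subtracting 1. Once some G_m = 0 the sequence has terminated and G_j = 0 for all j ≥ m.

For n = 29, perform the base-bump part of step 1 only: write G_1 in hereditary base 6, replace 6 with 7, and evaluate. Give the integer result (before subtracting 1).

base 5: 29 = 5^2 + 4; at 6: 6^2 + 4 = 40; next = 39
base 6: 39 = 6^2 + 3; at 7: 7^2 + 3 = 52; next = 51

52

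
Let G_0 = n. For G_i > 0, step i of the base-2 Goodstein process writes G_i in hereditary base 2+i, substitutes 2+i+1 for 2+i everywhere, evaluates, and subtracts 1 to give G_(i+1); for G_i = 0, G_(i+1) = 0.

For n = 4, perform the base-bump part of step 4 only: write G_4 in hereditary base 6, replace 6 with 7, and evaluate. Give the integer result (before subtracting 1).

[0] 4 ≡ 2^2 (base 2). Lift 3: 27. −1: 26.
[1] 26 ≡ 2·3^2 + 2·3 + 2 (base 3). Lift 4: 42. −1: 41.
[2] 41 ≡ 2·4^2 + 2·4 + 1 (base 4). Lift 5: 61. −1: 60.
[3] 60 ≡ 2·5^2 + 2·5 (base 5). Lift 6: 84. −1: 83.
[4] 83 ≡ 2·6^2 + 6 + 5 (base 6). Lift 7: 110. −1: 109.

110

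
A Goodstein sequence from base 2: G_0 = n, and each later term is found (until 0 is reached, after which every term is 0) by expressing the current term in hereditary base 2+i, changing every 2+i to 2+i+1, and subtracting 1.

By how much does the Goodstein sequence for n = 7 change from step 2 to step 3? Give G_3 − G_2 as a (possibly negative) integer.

2868

[0] 7 ≡ 2^2 + 2 + 1 (base 2). Lift 3: 31. −1: 30.
[1] 30 ≡ 3^3 + 3 (base 3). Lift 4: 260. −1: 259.
[2] 259 ≡ 4^4 + 3 (base 4). Lift 5: 3128. −1: 3127.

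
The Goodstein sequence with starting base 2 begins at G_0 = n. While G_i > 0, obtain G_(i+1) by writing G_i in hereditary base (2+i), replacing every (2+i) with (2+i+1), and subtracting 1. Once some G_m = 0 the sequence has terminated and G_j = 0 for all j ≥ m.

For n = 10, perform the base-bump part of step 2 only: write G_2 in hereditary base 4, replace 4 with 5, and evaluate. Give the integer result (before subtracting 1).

[0] 10 ≡ 2^(2 + 1) + 2 (base 2). Lift 3: 84. −1: 83.
[1] 83 ≡ 3^(3 + 1) + 2 (base 3). Lift 4: 1026. −1: 1025.

15626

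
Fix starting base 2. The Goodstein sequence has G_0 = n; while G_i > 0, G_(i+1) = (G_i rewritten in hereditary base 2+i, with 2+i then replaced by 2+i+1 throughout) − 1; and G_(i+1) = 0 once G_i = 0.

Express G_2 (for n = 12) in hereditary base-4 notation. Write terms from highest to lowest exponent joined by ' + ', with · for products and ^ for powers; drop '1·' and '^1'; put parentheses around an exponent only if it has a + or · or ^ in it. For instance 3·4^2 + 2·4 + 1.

12 —HB2→ 2^(2 + 1) + 2^2 —bump→ 3^(3 + 1) + 3^3 = 108 —(−1)→ 107
107 —HB3→ 3^(3 + 1) + 2·3^2 + 2·3 + 2 —bump→ 4^(4 + 1) + 2·4^2 + 2·4 + 2 = 1066 —(−1)→ 1065
1065 —HB4→ 4^(4 + 1) + 2·4^2 + 2·4 + 1 —bump→ 5^(5 + 1) + 2·5^2 + 2·5 + 1 = 15686 —(−1)→ 15685

4^(4 + 1) + 2·4^2 + 2·4 + 1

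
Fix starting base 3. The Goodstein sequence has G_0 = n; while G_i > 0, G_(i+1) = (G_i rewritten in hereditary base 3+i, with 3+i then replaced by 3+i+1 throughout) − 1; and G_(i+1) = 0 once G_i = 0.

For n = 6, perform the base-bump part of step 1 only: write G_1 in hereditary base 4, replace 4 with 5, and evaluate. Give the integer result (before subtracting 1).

base 3: 6 = 2·3; at 4: 2·4 = 8; next = 7
base 4: 7 = 4 + 3; at 5: 5 + 3 = 8; next = 7

8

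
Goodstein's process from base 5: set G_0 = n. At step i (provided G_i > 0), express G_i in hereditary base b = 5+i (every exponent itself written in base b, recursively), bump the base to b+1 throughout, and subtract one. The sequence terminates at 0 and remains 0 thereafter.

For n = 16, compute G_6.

24

step 0: 16 = 3·5 + 1; sub 6 for 5: 3·6 + 1; = 19; G_1 = 19−1 = 18
step 1: 18 = 3·6; sub 7 for 6: 3·7; = 21; G_2 = 21−1 = 20
step 2: 20 = 2·7 + 6; sub 8 for 7: 2·8 + 6; = 22; G_3 = 22−1 = 21
step 3: 21 = 2·8 + 5; sub 9 for 8: 2·9 + 5; = 23; G_4 = 23−1 = 22
step 4: 22 = 2·9 + 4; sub 10 for 9: 2·10 + 4; = 24; G_5 = 24−1 = 23
step 5: 23 = 2·10 + 3; sub 11 for 10: 2·11 + 3; = 25; G_6 = 25−1 = 24
step 6: 24 = 2·11 + 2; sub 12 for 11: 2·12 + 2; = 26; G_7 = 26−1 = 25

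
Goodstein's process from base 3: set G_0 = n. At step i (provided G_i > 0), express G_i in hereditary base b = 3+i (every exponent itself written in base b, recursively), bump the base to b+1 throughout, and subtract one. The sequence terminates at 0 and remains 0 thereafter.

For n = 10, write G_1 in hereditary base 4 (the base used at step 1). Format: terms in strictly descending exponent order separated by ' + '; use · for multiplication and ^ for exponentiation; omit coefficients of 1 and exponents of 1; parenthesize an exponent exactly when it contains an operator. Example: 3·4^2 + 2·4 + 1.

(0) 10|_3 = 3^2 + 1 ↦ 4^2 + 1|_4 = 17 ⇒ 16
(1) 16|_4 = 4^2 ↦ 5^2|_5 = 25 ⇒ 24

4^2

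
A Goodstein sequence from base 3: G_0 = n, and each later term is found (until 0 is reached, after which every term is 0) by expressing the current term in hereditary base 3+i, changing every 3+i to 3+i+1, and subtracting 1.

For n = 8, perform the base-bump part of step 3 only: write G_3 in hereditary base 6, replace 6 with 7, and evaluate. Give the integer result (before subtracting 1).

12

G_0 = 8. HB_3(8) = 2·3 + 2. Bump = 10. G_1 = 9.
G_1 = 9. HB_4(9) = 2·4 + 1. Bump = 11. G_2 = 10.
G_2 = 10. HB_5(10) = 2·5. Bump = 12. G_3 = 11.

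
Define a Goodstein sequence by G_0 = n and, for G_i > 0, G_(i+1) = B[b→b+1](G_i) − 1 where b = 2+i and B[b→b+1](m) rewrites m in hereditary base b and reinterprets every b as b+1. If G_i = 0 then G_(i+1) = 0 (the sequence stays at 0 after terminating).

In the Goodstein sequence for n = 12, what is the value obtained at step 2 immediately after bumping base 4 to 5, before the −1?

15686

[0] 12 ≡ 2^(2 + 1) + 2^2 (base 2). Lift 3: 108. −1: 107.
[1] 107 ≡ 3^(3 + 1) + 2·3^2 + 2·3 + 2 (base 3). Lift 4: 1066. −1: 1065.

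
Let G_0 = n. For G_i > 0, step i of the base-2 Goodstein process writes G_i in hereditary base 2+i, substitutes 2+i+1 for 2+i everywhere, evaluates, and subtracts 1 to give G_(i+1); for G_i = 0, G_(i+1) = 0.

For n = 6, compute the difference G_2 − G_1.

228

step 0: 6 = 2^2 + 2; sub 3 for 2: 3^3 + 3; = 30; G_1 = 30−1 = 29
step 1: 29 = 3^3 + 2; sub 4 for 3: 4^4 + 2; = 258; G_2 = 258−1 = 257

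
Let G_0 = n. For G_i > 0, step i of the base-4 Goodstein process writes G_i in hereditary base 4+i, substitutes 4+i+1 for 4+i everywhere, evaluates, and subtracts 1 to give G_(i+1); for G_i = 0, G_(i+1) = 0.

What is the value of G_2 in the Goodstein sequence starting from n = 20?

G_0 = 20. HB_4(20) = 4^2 + 4. Bump = 30. G_1 = 29.
G_1 = 29. HB_5(29) = 5^2 + 4. Bump = 40. G_2 = 39.
G_2 = 39. HB_6(39) = 6^2 + 3. Bump = 52. G_3 = 51.

39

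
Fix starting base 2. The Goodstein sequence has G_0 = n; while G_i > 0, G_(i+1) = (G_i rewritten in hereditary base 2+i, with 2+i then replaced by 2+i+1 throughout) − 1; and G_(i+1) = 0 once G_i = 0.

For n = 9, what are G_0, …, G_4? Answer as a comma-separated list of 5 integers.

9, 81, 1023, 9842, 140743

9 —HB2→ 2^(2 + 1) + 1 —bump→ 3^(3 + 1) + 1 = 82 —(−1)→ 81
81 —HB3→ 3^(3 + 1) —bump→ 4^(4 + 1) = 1024 —(−1)→ 1023
1023 —HB4→ 3·4^4 + 3·4^3 + 3·4^2 + 3·4 + 3 —bump→ 3·5^5 + 3·5^3 + 3·5^2 + 3·5 + 3 = 9843 —(−1)→ 9842
9842 —HB5→ 3·5^5 + 3·5^3 + 3·5^2 + 3·5 + 2 —bump→ 3·6^6 + 3·6^3 + 3·6^2 + 3·6 + 2 = 140744 —(−1)→ 140743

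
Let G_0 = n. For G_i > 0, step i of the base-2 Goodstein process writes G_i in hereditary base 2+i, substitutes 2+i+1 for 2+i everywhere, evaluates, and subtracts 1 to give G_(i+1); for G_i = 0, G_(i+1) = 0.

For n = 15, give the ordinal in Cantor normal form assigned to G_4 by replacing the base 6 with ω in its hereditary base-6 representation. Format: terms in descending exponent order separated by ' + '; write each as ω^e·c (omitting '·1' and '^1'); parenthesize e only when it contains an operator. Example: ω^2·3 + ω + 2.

i=0: 15 = 2^(2 + 1) + 2^2 + 2 + 1 (b=2); 2→3: 3^(3 + 1) + 3^3 + 3 + 1 = 112; 112−1 = 111
i=1: 111 = 3^(3 + 1) + 3^3 + 3 (b=3); 3→4: 4^(4 + 1) + 4^4 + 4 = 1284; 1284−1 = 1283
i=2: 1283 = 4^(4 + 1) + 4^4 + 3 (b=4); 4→5: 5^(5 + 1) + 5^5 + 3 = 18753; 18753−1 = 18752
i=3: 18752 = 5^(5 + 1) + 5^5 + 2 (b=5); 5→6: 6^(6 + 1) + 6^6 + 2 = 326594; 326594−1 = 326593
i=4: 326593 = 6^(6 + 1) + 6^6 + 1 (b=6); 6→7: 7^(7 + 1) + 7^7 + 1 = 6588345; 6588345−1 = 6588344

ω^(ω + 1) + ω^ω + 1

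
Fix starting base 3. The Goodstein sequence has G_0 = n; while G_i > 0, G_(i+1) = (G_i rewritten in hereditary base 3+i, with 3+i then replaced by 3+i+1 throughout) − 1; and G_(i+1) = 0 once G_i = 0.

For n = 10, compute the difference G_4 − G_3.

3

G_0 = 10. HB_3(10) = 3^2 + 1. Bump = 17. G_1 = 16.
G_1 = 16. HB_4(16) = 4^2. Bump = 25. G_2 = 24.
G_2 = 24. HB_5(24) = 4·5 + 4. Bump = 28. G_3 = 27.
G_3 = 27. HB_6(27) = 4·6 + 3. Bump = 31. G_4 = 30.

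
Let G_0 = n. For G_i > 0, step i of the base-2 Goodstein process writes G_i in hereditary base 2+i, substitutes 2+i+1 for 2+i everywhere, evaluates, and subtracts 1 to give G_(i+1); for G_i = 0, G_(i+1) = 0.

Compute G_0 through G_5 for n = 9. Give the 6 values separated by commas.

[0] 9 ≡ 2^(2 + 1) + 1 (base 2). Lift 3: 82. −1: 81.
[1] 81 ≡ 3^(3 + 1) (base 3). Lift 4: 1024. −1: 1023.
[2] 1023 ≡ 3·4^4 + 3·4^3 + 3·4^2 + 3·4 + 3 (base 4). Lift 5: 9843. −1: 9842.
[3] 9842 ≡ 3·5^5 + 3·5^3 + 3·5^2 + 3·5 + 2 (base 5). Lift 6: 140744. −1: 140743.
[4] 140743 ≡ 3·6^6 + 3·6^3 + 3·6^2 + 3·6 + 1 (base 6). Lift 7: 2471827. −1: 2471826.

9, 81, 1023, 9842, 140743, 2471826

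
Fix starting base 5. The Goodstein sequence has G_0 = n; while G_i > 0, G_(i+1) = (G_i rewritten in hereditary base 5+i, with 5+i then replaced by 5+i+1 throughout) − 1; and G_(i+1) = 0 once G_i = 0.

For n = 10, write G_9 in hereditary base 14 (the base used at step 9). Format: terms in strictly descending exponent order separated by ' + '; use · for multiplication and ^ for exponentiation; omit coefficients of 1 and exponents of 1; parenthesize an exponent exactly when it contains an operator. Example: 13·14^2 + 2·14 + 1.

9

10 —HB5→ 2·5 —bump→ 2·6 = 12 —(−1)→ 11
11 —HB6→ 6 + 5 —bump→ 7 + 5 = 12 —(−1)→ 11
11 —HB7→ 7 + 4 —bump→ 8 + 4 = 12 —(−1)→ 11
11 —HB8→ 8 + 3 —bump→ 9 + 3 = 12 —(−1)→ 11
11 —HB9→ 9 + 2 —bump→ 10 + 2 = 12 —(−1)→ 11
11 —HB10→ 10 + 1 —bump→ 11 + 1 = 12 —(−1)→ 11
11 —HB11→ 11 —bump→ 12 = 12 —(−1)→ 11
11 —HB12→ 11 —bump→ 11 = 11 —(−1)→ 10
10 —HB13→ 10 —bump→ 10 = 10 —(−1)→ 9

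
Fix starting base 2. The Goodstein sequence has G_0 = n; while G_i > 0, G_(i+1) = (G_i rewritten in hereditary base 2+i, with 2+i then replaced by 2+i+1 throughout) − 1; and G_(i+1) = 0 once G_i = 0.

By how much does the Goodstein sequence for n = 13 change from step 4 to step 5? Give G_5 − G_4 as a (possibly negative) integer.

base 2: 13 = 2^(2 + 1) + 2^2 + 1; at 3: 3^(3 + 1) + 3^3 + 1 = 109; next = 108
base 3: 108 = 3^(3 + 1) + 3^3; at 4: 4^(4 + 1) + 4^4 = 1280; next = 1279
base 4: 1279 = 4^(4 + 1) + 3·4^3 + 3·4^2 + 3·4 + 3; at 5: 5^(5 + 1) + 3·5^3 + 3·5^2 + 3·5 + 3 = 16093; next = 16092
base 5: 16092 = 5^(5 + 1) + 3·5^3 + 3·5^2 + 3·5 + 2; at 6: 6^(6 + 1) + 3·6^3 + 3·6^2 + 3·6 + 2 = 280712; next = 280711
base 6: 280711 = 6^(6 + 1) + 3·6^3 + 3·6^2 + 3·6 + 1; at 7: 7^(7 + 1) + 3·7^3 + 3·7^2 + 3·7 + 1 = 5765999; next = 5765998

5485287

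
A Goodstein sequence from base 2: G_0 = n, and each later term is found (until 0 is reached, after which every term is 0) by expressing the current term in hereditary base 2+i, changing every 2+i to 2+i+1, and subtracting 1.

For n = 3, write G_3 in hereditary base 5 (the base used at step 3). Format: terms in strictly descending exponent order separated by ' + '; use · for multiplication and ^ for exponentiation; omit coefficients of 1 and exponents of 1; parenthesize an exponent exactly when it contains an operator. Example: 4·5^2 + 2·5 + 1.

G_0 = 3. HB_2(3) = 2 + 1. Bump = 4. G_1 = 3.
G_1 = 3. HB_3(3) = 3. Bump = 4. G_2 = 3.
G_2 = 3. HB_4(3) = 3. Bump = 3. G_3 = 2.
G_3 = 2. HB_5(2) = 2. Bump = 2. G_4 = 1.

2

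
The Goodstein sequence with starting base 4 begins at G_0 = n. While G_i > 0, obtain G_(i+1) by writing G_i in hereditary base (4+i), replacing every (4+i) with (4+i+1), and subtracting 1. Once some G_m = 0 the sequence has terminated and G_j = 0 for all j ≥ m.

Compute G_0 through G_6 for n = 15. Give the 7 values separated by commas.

15, 17, 19, 21, 23, 24, 25

G_0=15  [base 4] 3·4 + 3  →[4↦5]→  3·5 + 3 = 18  −1 ⇒ G_1=17
G_1=17  [base 5] 3·5 + 2  →[5↦6]→  3·6 + 2 = 20  −1 ⇒ G_2=19
G_2=19  [base 6] 3·6 + 1  →[6↦7]→  3·7 + 1 = 22  −1 ⇒ G_3=21
G_3=21  [base 7] 3·7  →[7↦8]→  3·8 = 24  −1 ⇒ G_4=23
G_4=23  [base 8] 2·8 + 7  →[8↦9]→  2·9 + 7 = 25  −1 ⇒ G_5=24
G_5=24  [base 9] 2·9 + 6  →[9↦10]→  2·10 + 6 = 26  −1 ⇒ G_6=25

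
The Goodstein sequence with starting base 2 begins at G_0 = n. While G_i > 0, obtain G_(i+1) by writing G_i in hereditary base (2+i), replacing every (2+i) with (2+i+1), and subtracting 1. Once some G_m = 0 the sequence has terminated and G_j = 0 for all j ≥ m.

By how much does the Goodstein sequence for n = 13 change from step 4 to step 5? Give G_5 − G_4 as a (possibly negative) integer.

base 2: 13 = 2^(2 + 1) + 2^2 + 1; at 3: 3^(3 + 1) + 3^3 + 1 = 109; next = 108
base 3: 108 = 3^(3 + 1) + 3^3; at 4: 4^(4 + 1) + 4^4 = 1280; next = 1279
base 4: 1279 = 4^(4 + 1) + 3·4^3 + 3·4^2 + 3·4 + 3; at 5: 5^(5 + 1) + 3·5^3 + 3·5^2 + 3·5 + 3 = 16093; next = 16092
base 5: 16092 = 5^(5 + 1) + 3·5^3 + 3·5^2 + 3·5 + 2; at 6: 6^(6 + 1) + 3·6^3 + 3·6^2 + 3·6 + 2 = 280712; next = 280711
base 6: 280711 = 6^(6 + 1) + 3·6^3 + 3·6^2 + 3·6 + 1; at 7: 7^(7 + 1) + 3·7^3 + 3·7^2 + 3·7 + 1 = 5765999; next = 5765998

5485287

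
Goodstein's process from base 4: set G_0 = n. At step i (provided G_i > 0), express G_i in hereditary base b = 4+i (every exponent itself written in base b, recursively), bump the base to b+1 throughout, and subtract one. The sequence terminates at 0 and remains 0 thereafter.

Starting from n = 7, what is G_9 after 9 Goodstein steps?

2

i=0: 7 = 4 + 3 (b=4); 4→5: 5 + 3 = 8; 8−1 = 7
i=1: 7 = 5 + 2 (b=5); 5→6: 6 + 2 = 8; 8−1 = 7
i=2: 7 = 6 + 1 (b=6); 6→7: 7 + 1 = 8; 8−1 = 7
i=3: 7 = 7 (b=7); 7→8: 8 = 8; 8−1 = 7
i=4: 7 = 7 (b=8); 8→9: 7 = 7; 7−1 = 6
i=5: 6 = 6 (b=9); 9→10: 6 = 6; 6−1 = 5
i=6: 5 = 5 (b=10); 10→11: 5 = 5; 5−1 = 4
i=7: 4 = 4 (b=11); 11→12: 4 = 4; 4−1 = 3
i=8: 3 = 3 (b=12); 12→13: 3 = 3; 3−1 = 2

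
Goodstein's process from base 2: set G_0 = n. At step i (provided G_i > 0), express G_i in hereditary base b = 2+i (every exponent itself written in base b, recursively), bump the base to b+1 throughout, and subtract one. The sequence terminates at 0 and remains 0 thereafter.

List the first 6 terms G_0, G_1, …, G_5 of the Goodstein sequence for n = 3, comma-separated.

3, 3, 3, 2, 1, 0

(0) 3|_2 = 2 + 1 ↦ 3 + 1|_3 = 4 ⇒ 3
(1) 3|_3 = 3 ↦ 4|_4 = 4 ⇒ 3
(2) 3|_4 = 3 ↦ 3|_5 = 3 ⇒ 2
(3) 2|_5 = 2 ↦ 2|_6 = 2 ⇒ 1
(4) 1|_6 = 1 ↦ 1|_7 = 1 ⇒ 0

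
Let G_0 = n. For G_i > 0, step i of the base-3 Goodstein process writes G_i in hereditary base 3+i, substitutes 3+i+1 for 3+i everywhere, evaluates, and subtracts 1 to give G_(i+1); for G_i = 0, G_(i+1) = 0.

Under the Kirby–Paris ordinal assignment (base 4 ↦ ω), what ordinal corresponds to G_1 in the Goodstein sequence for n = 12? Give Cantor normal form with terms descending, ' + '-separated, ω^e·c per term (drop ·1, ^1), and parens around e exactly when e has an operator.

ω^2 + 3

i=0: 12 = 3^2 + 3 (b=3); 3→4: 4^2 + 4 = 20; 20−1 = 19
i=1: 19 = 4^2 + 3 (b=4); 4→5: 5^2 + 3 = 28; 28−1 = 27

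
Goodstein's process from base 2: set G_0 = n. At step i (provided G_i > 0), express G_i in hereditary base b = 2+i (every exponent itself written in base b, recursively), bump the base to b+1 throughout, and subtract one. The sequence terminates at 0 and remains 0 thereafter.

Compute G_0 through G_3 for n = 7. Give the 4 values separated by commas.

step 0: 7 = 2^2 + 2 + 1; sub 3 for 2: 3^3 + 3 + 1; = 31; G_1 = 31−1 = 30
step 1: 30 = 3^3 + 3; sub 4 for 3: 4^4 + 4; = 260; G_2 = 260−1 = 259
step 2: 259 = 4^4 + 3; sub 5 for 4: 5^5 + 3; = 3128; G_3 = 3128−1 = 3127

7, 30, 259, 3127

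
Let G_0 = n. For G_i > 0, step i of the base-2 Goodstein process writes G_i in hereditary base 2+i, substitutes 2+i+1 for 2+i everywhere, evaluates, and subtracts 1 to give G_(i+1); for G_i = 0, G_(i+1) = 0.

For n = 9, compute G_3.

9842

step 0: 9 = 2^(2 + 1) + 1; sub 3 for 2: 3^(3 + 1) + 1; = 82; G_1 = 82−1 = 81
step 1: 81 = 3^(3 + 1); sub 4 for 3: 4^(4 + 1); = 1024; G_2 = 1024−1 = 1023
step 2: 1023 = 3·4^4 + 3·4^3 + 3·4^2 + 3·4 + 3; sub 5 for 4: 3·5^5 + 3·5^3 + 3·5^2 + 3·5 + 3; = 9843; G_3 = 9843−1 = 9842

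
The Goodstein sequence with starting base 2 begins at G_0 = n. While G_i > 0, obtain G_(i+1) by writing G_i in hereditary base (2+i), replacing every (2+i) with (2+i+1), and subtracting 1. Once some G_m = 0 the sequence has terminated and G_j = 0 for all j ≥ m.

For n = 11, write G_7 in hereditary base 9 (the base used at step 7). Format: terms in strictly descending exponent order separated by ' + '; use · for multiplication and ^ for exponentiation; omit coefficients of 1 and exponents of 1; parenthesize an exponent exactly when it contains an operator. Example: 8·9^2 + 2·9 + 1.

7·9^9 + 7·9^7 + 7·9^6 + 7·9^5 + 7·9^4 + 7·9^3 + 7·9^2 + 7·9 + 6

G_0=11  [base 2] 2^(2 + 1) + 2 + 1  →[2↦3]→  3^(3 + 1) + 3 + 1 = 85  −1 ⇒ G_1=84
G_1=84  [base 3] 3^(3 + 1) + 3  →[3↦4]→  4^(4 + 1) + 4 = 1028  −1 ⇒ G_2=1027
G_2=1027  [base 4] 4^(4 + 1) + 3  →[4↦5]→  5^(5 + 1) + 3 = 15628  −1 ⇒ G_3=15627
G_3=15627  [base 5] 5^(5 + 1) + 2  →[5↦6]→  6^(6 + 1) + 2 = 279938  −1 ⇒ G_4=279937
G_4=279937  [base 6] 6^(6 + 1) + 1  →[6↦7]→  7^(7 + 1) + 1 = 5764802  −1 ⇒ G_5=5764801
G_5=5764801  [base 7] 7^(7 + 1)  →[7↦8]→  8^(8 + 1) = 134217728  −1 ⇒ G_6=134217727
G_6=134217727  [base 8] 7·8^8 + 7·8^7 + 7·8^6 + 7·8^5 + 7·8^4 + 7·8^3 + 7·8^2 + 7·8 + 7  →[8↦9]→  7·9^9 + 7·9^7 + 7·9^6 + 7·9^5 + 7·9^4 + 7·9^3 + 7·9^2 + 7·9 + 7 = 2749609303  −1 ⇒ G_7=2749609302
G_7=2749609302  [base 9] 7·9^9 + 7·9^7 + 7·9^6 + 7·9^5 + 7·9^4 + 7·9^3 + 7·9^2 + 7·9 + 6  →[9↦10]→  7·10^10 + 7·10^7 + 7·10^6 + 7·10^5 + 7·10^4 + 7·10^3 + 7·10^2 + 7·10 + 6 = 70077777776  −1 ⇒ G_8=70077777775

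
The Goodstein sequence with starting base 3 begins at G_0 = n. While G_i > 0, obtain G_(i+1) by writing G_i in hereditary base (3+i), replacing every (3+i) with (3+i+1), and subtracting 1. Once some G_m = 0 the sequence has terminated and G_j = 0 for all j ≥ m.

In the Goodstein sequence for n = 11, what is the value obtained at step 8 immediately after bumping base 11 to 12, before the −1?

i=0: 11 = 3^2 + 2 (b=3); 3→4: 4^2 + 2 = 18; 18−1 = 17
i=1: 17 = 4^2 + 1 (b=4); 4→5: 5^2 + 1 = 26; 26−1 = 25
i=2: 25 = 5^2 (b=5); 5→6: 6^2 = 36; 36−1 = 35
i=3: 35 = 5·6 + 5 (b=6); 6→7: 5·7 + 5 = 40; 40−1 = 39
i=4: 39 = 5·7 + 4 (b=7); 7→8: 5·8 + 4 = 44; 44−1 = 43
i=5: 43 = 5·8 + 3 (b=8); 8→9: 5·9 + 3 = 48; 48−1 = 47
i=6: 47 = 5·9 + 2 (b=9); 9→10: 5·10 + 2 = 52; 52−1 = 51
i=7: 51 = 5·10 + 1 (b=10); 10→11: 5·11 + 1 = 56; 56−1 = 55

60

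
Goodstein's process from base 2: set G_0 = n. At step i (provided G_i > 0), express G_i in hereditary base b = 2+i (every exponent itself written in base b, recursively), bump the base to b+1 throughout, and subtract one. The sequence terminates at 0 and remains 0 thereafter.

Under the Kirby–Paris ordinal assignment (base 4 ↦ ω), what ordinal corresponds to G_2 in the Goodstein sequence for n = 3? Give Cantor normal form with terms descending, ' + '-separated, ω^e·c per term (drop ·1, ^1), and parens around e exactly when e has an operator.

(0) 3|_2 = 2 + 1 ↦ 3 + 1|_3 = 4 ⇒ 3
(1) 3|_3 = 3 ↦ 4|_4 = 4 ⇒ 3
(2) 3|_4 = 3 ↦ 3|_5 = 3 ⇒ 2

3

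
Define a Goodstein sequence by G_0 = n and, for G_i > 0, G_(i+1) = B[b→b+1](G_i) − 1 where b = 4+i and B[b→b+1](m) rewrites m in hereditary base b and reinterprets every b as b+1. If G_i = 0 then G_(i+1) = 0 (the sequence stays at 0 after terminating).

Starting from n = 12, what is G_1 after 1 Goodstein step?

14

G_0 = 12. HB_4(12) = 3·4. Bump = 15. G_1 = 14.
G_1 = 14. HB_5(14) = 2·5 + 4. Bump = 16. G_2 = 15.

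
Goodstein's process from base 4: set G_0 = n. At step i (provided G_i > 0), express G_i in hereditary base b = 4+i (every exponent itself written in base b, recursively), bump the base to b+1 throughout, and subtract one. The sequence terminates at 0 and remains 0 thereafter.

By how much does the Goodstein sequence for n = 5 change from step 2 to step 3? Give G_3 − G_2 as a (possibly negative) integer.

base 4: 5 = 4 + 1; at 5: 5 + 1 = 6; next = 5
base 5: 5 = 5; at 6: 6 = 6; next = 5
base 6: 5 = 5; at 7: 5 = 5; next = 4

-1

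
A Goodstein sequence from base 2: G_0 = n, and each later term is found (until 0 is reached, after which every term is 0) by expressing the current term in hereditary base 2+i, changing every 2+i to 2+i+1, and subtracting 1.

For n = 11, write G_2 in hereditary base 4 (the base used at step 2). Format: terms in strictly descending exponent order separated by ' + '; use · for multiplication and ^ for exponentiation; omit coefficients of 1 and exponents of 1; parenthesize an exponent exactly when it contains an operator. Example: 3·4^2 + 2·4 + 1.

[0] 11 ≡ 2^(2 + 1) + 2 + 1 (base 2). Lift 3: 85. −1: 84.
[1] 84 ≡ 3^(3 + 1) + 3 (base 3). Lift 4: 1028. −1: 1027.
[2] 1027 ≡ 4^(4 + 1) + 3 (base 4). Lift 5: 15628. −1: 15627.

4^(4 + 1) + 3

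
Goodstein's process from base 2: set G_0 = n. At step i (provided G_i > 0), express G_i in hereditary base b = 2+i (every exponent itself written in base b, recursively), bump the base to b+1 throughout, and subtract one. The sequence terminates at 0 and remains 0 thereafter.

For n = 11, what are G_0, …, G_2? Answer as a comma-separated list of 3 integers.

11, 84, 1027

(0) 11|_2 = 2^(2 + 1) + 2 + 1 ↦ 3^(3 + 1) + 3 + 1|_3 = 85 ⇒ 84
(1) 84|_3 = 3^(3 + 1) + 3 ↦ 4^(4 + 1) + 4|_4 = 1028 ⇒ 1027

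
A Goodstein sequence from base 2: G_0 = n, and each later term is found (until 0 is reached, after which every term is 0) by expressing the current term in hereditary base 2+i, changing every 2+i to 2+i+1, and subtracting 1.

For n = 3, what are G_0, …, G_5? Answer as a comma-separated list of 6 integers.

3, 3, 3, 2, 1, 0

i=0: 3 = 2 + 1 (b=2); 2→3: 3 + 1 = 4; 4−1 = 3
i=1: 3 = 3 (b=3); 3→4: 4 = 4; 4−1 = 3
i=2: 3 = 3 (b=4); 4→5: 3 = 3; 3−1 = 2
i=3: 2 = 2 (b=5); 5→6: 2 = 2; 2−1 = 1
i=4: 1 = 1 (b=6); 6→7: 1 = 1; 1−1 = 0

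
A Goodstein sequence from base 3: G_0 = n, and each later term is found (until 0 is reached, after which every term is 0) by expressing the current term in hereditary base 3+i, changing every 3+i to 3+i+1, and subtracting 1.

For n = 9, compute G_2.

17

base 3: 9 = 3^2; at 4: 4^2 = 16; next = 15
base 4: 15 = 3·4 + 3; at 5: 3·5 + 3 = 18; next = 17
base 5: 17 = 3·5 + 2; at 6: 3·6 + 2 = 20; next = 19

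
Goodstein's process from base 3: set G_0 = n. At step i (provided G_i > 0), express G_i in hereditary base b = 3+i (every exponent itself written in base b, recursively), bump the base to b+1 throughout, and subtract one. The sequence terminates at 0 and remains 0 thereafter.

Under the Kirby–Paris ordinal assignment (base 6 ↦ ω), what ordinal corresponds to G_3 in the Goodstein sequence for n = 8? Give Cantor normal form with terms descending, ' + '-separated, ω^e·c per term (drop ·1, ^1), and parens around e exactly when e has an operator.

G_0 = 8. HB_3(8) = 2·3 + 2. Bump = 10. G_1 = 9.
G_1 = 9. HB_4(9) = 2·4 + 1. Bump = 11. G_2 = 10.
G_2 = 10. HB_5(10) = 2·5. Bump = 12. G_3 = 11.
G_3 = 11. HB_6(11) = 6 + 5. Bump = 12. G_4 = 11.

ω + 5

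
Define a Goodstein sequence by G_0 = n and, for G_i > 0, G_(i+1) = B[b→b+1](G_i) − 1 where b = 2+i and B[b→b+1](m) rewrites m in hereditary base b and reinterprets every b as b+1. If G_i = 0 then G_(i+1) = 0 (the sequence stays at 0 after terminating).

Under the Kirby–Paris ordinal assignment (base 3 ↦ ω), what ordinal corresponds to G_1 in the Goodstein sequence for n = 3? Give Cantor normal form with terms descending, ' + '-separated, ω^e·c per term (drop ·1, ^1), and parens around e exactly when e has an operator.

ω

3 —HB2→ 2 + 1 —bump→ 3 + 1 = 4 —(−1)→ 3
3 —HB3→ 3 —bump→ 4 = 4 —(−1)→ 3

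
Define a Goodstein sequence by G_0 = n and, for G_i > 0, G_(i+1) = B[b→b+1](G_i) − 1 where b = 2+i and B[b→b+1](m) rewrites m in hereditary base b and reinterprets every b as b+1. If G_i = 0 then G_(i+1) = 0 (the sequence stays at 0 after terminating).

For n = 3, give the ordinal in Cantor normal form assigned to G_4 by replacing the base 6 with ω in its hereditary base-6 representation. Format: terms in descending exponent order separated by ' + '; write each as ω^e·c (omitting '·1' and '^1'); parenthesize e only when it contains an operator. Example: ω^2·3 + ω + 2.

G_0 = 3. HB_2(3) = 2 + 1. Bump = 4. G_1 = 3.
G_1 = 3. HB_3(3) = 3. Bump = 4. G_2 = 3.
G_2 = 3. HB_4(3) = 3. Bump = 3. G_3 = 2.
G_3 = 2. HB_5(2) = 2. Bump = 2. G_4 = 1.
G_4 = 1. HB_6(1) = 1. Bump = 1. G_5 = 0.

1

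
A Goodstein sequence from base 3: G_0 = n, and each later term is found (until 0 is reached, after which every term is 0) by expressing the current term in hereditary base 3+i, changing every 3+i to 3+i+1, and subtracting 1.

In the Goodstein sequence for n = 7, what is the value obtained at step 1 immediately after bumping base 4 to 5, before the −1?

10

G_0=7  [base 3] 2·3 + 1  →[3↦4]→  2·4 + 1 = 9  −1 ⇒ G_1=8
G_1=8  [base 4] 2·4  →[4↦5]→  2·5 = 10  −1 ⇒ G_2=9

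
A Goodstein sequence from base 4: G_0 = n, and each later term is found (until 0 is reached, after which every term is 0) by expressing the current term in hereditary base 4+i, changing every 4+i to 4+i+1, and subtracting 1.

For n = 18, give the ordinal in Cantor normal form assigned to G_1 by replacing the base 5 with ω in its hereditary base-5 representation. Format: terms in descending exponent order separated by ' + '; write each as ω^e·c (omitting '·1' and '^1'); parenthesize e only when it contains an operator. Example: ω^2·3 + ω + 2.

[0] 18 ≡ 4^2 + 2 (base 4). Lift 5: 27. −1: 26.
[1] 26 ≡ 5^2 + 1 (base 5). Lift 6: 37. −1: 36.

ω^2 + 1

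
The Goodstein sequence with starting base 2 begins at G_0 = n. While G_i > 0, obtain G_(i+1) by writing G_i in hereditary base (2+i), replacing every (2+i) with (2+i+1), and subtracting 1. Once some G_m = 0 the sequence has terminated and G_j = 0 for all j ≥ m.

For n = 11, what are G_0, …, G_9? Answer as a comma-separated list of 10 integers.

11, 84, 1027, 15627, 279937, 5764801, 134217727, 2749609302, 70077777775, 1997331745490

11 —HB2→ 2^(2 + 1) + 2 + 1 —bump→ 3^(3 + 1) + 3 + 1 = 85 —(−1)→ 84
84 —HB3→ 3^(3 + 1) + 3 —bump→ 4^(4 + 1) + 4 = 1028 —(−1)→ 1027
1027 —HB4→ 4^(4 + 1) + 3 —bump→ 5^(5 + 1) + 3 = 15628 —(−1)→ 15627
15627 —HB5→ 5^(5 + 1) + 2 —bump→ 6^(6 + 1) + 2 = 279938 —(−1)→ 279937
279937 —HB6→ 6^(6 + 1) + 1 —bump→ 7^(7 + 1) + 1 = 5764802 —(−1)→ 5764801
5764801 —HB7→ 7^(7 + 1) —bump→ 8^(8 + 1) = 134217728 —(−1)→ 134217727
134217727 —HB8→ 7·8^8 + 7·8^7 + 7·8^6 + 7·8^5 + 7·8^4 + 7·8^3 + 7·8^2 + 7·8 + 7 —bump→ 7·9^9 + 7·9^7 + 7·9^6 + 7·9^5 + 7·9^4 + 7·9^3 + 7·9^2 + 7·9 + 7 = 2749609303 —(−1)→ 2749609302
2749609302 —HB9→ 7·9^9 + 7·9^7 + 7·9^6 + 7·9^5 + 7·9^4 + 7·9^3 + 7·9^2 + 7·9 + 6 —bump→ 7·10^10 + 7·10^7 + 7·10^6 + 7·10^5 + 7·10^4 + 7·10^3 + 7·10^2 + 7·10 + 6 = 70077777776 —(−1)→ 70077777775
70077777775 —HB10→ 7·10^10 + 7·10^7 + 7·10^6 + 7·10^5 + 7·10^4 + 7·10^3 + 7·10^2 + 7·10 + 5 —bump→ 7·11^11 + 7·11^7 + 7·11^6 + 7·11^5 + 7·11^4 + 7·11^3 + 7·11^2 + 7·11 + 5 = 1997331745491 —(−1)→ 1997331745490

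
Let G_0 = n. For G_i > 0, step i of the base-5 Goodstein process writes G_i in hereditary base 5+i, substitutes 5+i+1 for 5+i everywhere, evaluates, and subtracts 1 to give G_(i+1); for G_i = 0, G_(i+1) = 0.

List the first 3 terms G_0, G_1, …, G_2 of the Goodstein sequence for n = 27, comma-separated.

step 0: 27 = 5^2 + 2; sub 6 for 5: 6^2 + 2; = 38; G_1 = 38−1 = 37
step 1: 37 = 6^2 + 1; sub 7 for 6: 7^2 + 1; = 50; G_2 = 50−1 = 49

27, 37, 49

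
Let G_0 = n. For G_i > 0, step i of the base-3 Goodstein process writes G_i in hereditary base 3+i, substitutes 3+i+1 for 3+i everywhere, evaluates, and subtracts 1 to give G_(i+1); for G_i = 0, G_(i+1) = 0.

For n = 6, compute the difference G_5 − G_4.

0

G_0=6  [base 3] 2·3  →[3↦4]→  2·4 = 8  −1 ⇒ G_1=7
G_1=7  [base 4] 4 + 3  →[4↦5]→  5 + 3 = 8  −1 ⇒ G_2=7
G_2=7  [base 5] 5 + 2  →[5↦6]→  6 + 2 = 8  −1 ⇒ G_3=7
G_3=7  [base 6] 6 + 1  →[6↦7]→  7 + 1 = 8  −1 ⇒ G_4=7
G_4=7  [base 7] 7  →[7↦8]→  8 = 8  −1 ⇒ G_5=7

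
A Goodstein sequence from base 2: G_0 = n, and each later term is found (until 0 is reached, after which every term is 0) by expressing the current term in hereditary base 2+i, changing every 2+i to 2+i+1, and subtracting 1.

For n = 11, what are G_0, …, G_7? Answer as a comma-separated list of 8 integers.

11, 84, 1027, 15627, 279937, 5764801, 134217727, 2749609302

step 0: 11 = 2^(2 + 1) + 2 + 1; sub 3 for 2: 3^(3 + 1) + 3 + 1; = 85; G_1 = 85−1 = 84
step 1: 84 = 3^(3 + 1) + 3; sub 4 for 3: 4^(4 + 1) + 4; = 1028; G_2 = 1028−1 = 1027
step 2: 1027 = 4^(4 + 1) + 3; sub 5 for 4: 5^(5 + 1) + 3; = 15628; G_3 = 15628−1 = 15627
step 3: 15627 = 5^(5 + 1) + 2; sub 6 for 5: 6^(6 + 1) + 2; = 279938; G_4 = 279938−1 = 279937
step 4: 279937 = 6^(6 + 1) + 1; sub 7 for 6: 7^(7 + 1) + 1; = 5764802; G_5 = 5764802−1 = 5764801
step 5: 5764801 = 7^(7 + 1); sub 8 for 7: 8^(8 + 1); = 134217728; G_6 = 134217728−1 = 134217727
step 6: 134217727 = 7·8^8 + 7·8^7 + 7·8^6 + 7·8^5 + 7·8^4 + 7·8^3 + 7·8^2 + 7·8 + 7; sub 9 for 8: 7·9^9 + 7·9^7 + 7·9^6 + 7·9^5 + 7·9^4 + 7·9^3 + 7·9^2 + 7·9 + 7; = 2749609303; G_7 = 2749609303−1 = 2749609302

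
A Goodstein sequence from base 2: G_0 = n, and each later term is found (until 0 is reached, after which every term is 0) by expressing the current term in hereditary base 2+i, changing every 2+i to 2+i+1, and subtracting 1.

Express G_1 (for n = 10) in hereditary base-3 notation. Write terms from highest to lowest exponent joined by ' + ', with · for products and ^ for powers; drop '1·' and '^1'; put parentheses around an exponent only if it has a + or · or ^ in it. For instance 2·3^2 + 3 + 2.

3^(3 + 1) + 2

i=0: 10 = 2^(2 + 1) + 2 (b=2); 2→3: 3^(3 + 1) + 3 = 84; 84−1 = 83
i=1: 83 = 3^(3 + 1) + 2 (b=3); 3→4: 4^(4 + 1) + 2 = 1026; 1026−1 = 1025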